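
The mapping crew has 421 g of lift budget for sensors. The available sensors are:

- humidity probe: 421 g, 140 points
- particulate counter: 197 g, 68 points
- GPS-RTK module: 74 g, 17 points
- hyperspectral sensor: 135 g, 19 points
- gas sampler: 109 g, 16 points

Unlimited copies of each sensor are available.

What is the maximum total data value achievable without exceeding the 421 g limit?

Filling by ratio: 2×particulate counter for 136, with 27 g left unused.
Replace 2×particulate counter with humidity probe: the trade gains 4 net, giving 140 at 421 g.
Nothing else within 421 g beats 140.

140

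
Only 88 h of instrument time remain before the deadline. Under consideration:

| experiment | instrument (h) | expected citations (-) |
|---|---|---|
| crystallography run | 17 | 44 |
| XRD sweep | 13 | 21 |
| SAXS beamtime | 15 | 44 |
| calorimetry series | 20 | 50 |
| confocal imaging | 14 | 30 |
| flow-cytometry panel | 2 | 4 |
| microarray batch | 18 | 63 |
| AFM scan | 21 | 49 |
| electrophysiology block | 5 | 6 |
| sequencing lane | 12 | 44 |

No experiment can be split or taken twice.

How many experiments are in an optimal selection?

6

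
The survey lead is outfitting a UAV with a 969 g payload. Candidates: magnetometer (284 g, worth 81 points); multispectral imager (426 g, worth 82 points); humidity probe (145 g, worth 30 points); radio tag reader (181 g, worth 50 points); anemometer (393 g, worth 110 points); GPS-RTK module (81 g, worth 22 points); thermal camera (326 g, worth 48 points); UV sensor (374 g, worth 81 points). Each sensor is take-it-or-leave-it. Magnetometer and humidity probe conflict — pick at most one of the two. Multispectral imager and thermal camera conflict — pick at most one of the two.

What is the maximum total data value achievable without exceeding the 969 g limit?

263

The ratio ordering already packs tightly: magnetometer + radio tag reader + anemometer + GPS-RTK module, 939 g, 263.
No other feasible combination exceeds 263.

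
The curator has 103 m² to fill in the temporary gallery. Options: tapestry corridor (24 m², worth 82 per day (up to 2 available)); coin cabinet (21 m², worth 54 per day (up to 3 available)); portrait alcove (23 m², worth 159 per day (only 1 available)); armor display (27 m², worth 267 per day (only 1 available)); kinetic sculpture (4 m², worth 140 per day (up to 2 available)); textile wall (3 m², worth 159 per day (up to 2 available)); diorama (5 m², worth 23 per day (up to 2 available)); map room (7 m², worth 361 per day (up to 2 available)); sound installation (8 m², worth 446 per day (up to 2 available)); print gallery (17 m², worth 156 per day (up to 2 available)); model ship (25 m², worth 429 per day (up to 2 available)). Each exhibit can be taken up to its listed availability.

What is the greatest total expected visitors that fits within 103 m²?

By expected visitors per m²: sound installation 55.75, textile wall 53.00, map room 51.57 lead.
Best packing: 2×kinetic sculpture + 2×textile wall + diorama + 2×map room + 2×sound installation + 2×model ship — 99 m², 3093 total.

3093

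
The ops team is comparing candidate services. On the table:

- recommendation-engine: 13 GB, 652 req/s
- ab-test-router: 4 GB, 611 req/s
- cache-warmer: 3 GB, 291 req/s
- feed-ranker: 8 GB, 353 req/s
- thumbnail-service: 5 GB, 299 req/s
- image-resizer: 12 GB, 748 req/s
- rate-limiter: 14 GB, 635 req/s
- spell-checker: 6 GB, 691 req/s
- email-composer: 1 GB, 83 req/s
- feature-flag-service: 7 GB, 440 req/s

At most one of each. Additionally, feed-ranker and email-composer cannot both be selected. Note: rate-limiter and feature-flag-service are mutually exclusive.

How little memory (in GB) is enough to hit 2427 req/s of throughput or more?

28

Look for the lowest-memory combination reaching 2427.
Taking ab-test-router + thumbnail-service + image-resizer + spell-checker + email-composer gives 2432 (≥ 2427) for 28 GB.
Below 28 GB the best achievable stays under 2427.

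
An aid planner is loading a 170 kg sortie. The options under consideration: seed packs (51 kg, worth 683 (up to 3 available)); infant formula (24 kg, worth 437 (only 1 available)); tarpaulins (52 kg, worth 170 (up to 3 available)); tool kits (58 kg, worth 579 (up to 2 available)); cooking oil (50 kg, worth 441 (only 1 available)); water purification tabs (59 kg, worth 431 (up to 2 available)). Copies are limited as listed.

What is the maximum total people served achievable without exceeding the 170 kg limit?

2049

Ranking by ratio (people served/kg): infant formula 18.21, seed packs 13.39, tool kits 9.98.
The ratio heuristic lands on 2×seed packs + infant formula (1803) but leaves 44 kg idle.
Dropping infant formula frees 24 kg; slotting in seed packs (51 kg) lifts the total to 2049 at 153 kg.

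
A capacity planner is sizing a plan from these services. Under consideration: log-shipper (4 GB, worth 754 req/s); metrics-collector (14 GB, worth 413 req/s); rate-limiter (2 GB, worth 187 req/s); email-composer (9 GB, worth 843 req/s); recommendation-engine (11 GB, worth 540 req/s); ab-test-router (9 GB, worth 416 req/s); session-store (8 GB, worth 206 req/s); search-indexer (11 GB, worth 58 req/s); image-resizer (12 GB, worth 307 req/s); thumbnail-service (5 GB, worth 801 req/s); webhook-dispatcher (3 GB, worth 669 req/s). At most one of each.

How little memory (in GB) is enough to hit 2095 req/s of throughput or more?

Need the lightest bundle worth ≥ 2095.
log-shipper + thumbnail-service + webhook-dispatcher reaches 2224 using 12 GB.
Any bundle with less than 12 GB falls short of 2095.

12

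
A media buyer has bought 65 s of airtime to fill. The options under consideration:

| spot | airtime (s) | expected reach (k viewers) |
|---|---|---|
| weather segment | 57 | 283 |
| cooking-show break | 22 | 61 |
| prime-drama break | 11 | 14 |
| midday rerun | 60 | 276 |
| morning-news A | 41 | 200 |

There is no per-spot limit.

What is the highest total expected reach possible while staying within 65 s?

283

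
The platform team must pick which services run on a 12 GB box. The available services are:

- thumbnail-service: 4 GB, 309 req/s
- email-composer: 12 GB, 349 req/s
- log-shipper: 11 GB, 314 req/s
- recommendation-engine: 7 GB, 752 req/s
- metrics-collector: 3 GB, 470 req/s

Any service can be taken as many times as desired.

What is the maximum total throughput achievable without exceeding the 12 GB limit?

By throughput per GB: metrics-collector 156.67, recommendation-engine 107.43, thumbnail-service 77.25, email-composer 29.08 lead.
Best packing: 4×metrics-collector — 12 GB, 1880 total.
That's the maximum — no swap from here does better than 1880.

1880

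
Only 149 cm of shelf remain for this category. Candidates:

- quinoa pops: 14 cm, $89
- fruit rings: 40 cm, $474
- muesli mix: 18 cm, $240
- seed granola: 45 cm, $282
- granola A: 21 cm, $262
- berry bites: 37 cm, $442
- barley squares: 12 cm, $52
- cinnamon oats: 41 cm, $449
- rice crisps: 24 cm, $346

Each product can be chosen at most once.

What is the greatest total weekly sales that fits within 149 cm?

1771

The ratio heuristic lands on fruit rings + muesli mix + granola A + berry bites + rice crisps (1764) but leaves 9 cm idle.
The 37 cm tied up in berry bites is better spent on cinnamon oats — total rises to 1771 (144 cm).
Every other selection either busts 149 cm or fails to beat 1771.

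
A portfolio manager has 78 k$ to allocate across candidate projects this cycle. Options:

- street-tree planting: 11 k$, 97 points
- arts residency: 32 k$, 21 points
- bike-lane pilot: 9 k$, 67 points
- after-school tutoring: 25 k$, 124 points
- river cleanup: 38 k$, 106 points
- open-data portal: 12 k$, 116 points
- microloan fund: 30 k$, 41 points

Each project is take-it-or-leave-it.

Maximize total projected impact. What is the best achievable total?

404

Street-tree planting + bike-lane pilot + after-school tutoring + open-data portal uses 57 of the 78 k$ and totals 404.
That's the maximum — no swap from here does better than 404.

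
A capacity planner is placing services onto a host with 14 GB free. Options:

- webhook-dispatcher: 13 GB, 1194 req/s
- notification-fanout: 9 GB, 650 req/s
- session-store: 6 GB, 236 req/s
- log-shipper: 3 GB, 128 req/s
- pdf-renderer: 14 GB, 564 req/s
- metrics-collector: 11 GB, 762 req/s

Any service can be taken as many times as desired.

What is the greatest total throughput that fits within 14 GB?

Webhook-dispatcher uses 13 of the 14 GB and totals 1194.

1194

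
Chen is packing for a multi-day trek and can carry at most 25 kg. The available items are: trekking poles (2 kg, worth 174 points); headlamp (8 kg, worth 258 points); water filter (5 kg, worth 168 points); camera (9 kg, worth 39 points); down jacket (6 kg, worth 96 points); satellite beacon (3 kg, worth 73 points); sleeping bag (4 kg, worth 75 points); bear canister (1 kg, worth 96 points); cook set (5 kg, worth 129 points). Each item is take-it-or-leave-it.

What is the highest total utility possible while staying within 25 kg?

By utility per kg: bear canister 96.00, trekking poles 87.00, water filter 33.60 lead.
Taking the top-ratio items first gives trekking poles + headlamp + water filter + satellite beacon + bear canister + cook set for 898 (24 kg).
The 3 kg tied up in satellite beacon is better spent on sleeping bag — total rises to 900 (25 kg).

900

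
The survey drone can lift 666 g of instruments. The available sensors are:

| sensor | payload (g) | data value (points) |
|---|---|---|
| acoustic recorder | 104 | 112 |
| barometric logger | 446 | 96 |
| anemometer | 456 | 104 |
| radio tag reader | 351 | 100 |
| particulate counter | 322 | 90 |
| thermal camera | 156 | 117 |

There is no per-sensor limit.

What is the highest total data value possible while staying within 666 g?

672

Density check — acoustic recorder 1.08, thermal camera 0.75, radio tag reader 0.28 are the best per g.
Best packing: 6×acoustic recorder — 624 g, 672 total.
That's the maximum — no swap from here does better than 672.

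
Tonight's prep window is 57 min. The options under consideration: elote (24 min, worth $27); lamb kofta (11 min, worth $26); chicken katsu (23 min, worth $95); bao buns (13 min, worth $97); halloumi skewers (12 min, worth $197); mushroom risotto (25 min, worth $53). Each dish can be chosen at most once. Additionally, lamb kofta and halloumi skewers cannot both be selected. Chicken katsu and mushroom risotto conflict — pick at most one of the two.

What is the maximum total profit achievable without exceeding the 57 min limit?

389

Taking chicken katsu + bao buns + halloumi skewers: 48 min used, 389 in profit.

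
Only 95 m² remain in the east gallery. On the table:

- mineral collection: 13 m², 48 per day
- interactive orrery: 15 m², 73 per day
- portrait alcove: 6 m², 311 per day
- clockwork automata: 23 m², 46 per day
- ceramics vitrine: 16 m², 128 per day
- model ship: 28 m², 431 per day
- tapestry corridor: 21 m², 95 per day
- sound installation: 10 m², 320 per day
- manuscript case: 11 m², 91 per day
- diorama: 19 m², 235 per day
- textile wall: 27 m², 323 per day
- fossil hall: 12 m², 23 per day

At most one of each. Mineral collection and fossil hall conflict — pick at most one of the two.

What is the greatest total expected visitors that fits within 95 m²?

Ranking by ratio (expected visitors/m²): portrait alcove 51.83, sound installation 32.00, model ship 15.39, diorama 12.37.
Taking portrait alcove + model ship + sound installation + diorama + textile wall: 90 m² used, 1620 in expected visitors.

1620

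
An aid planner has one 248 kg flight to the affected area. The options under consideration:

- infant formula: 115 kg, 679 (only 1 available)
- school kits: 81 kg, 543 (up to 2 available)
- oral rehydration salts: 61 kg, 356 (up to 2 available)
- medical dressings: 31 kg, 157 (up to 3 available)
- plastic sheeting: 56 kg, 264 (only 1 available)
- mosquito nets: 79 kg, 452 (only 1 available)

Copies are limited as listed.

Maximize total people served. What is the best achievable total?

1538

A density-first pass picks 2×school kits + oral rehydration salts — 1442 at 223 kg.
The 61 kg tied up in oral rehydration salts is better spent on mosquito nets — total rises to 1538 (241 kg).
That's the maximum — no swap from here does better than 1538.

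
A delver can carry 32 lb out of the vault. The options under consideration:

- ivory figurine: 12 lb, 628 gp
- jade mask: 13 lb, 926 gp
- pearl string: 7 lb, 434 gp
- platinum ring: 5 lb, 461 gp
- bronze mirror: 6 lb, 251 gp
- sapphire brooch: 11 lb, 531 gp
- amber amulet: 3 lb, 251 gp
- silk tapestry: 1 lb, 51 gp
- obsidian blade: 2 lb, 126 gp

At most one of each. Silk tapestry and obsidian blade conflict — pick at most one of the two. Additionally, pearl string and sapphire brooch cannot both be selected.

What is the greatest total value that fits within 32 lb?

2198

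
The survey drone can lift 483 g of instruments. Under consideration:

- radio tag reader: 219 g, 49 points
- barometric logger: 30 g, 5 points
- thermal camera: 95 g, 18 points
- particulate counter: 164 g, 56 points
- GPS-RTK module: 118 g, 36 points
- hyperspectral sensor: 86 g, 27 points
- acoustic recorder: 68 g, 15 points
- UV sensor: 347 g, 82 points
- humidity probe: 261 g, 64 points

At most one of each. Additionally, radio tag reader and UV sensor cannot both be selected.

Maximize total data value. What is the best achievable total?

139

Barometric logger + particulate counter + GPS-RTK module + hyperspectral sensor + acoustic recorder uses 466 of the 483 g and totals 139.
Next best is thermal camera + particulate counter + GPS-RTK module + hyperspectral sensor at 137 (463 g) — short by 2.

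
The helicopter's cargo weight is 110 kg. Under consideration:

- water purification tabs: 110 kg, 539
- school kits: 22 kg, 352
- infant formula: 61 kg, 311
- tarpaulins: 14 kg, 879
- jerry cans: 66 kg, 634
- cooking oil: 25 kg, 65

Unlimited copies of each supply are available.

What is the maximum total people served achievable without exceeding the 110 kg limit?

6153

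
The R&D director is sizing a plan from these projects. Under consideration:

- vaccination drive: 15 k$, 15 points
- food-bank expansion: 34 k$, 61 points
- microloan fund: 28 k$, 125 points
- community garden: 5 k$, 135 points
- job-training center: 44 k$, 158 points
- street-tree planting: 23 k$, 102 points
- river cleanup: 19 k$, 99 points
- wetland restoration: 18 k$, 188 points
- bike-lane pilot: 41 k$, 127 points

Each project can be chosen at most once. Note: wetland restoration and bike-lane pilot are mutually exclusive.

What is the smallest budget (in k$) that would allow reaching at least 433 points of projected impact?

Need the lightest bundle worth ≥ 433.
Taking microloan fund + community garden + wetland restoration gives 448 (≥ 433) for 51 k$.
Any bundle with less than 51 k$ falls short of 433.

51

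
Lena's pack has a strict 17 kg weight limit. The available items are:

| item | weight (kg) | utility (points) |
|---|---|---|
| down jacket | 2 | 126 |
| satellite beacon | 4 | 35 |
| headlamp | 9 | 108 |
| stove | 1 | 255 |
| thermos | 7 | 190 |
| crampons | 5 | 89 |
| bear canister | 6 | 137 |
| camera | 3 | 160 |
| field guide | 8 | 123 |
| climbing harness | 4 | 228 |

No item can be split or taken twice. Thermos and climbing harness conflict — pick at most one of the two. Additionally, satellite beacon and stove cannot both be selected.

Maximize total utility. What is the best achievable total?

906

Down jacket + stove + bear canister + camera + climbing harness uses 16 of the 17 kg and totals 906.
Nothing else feasible within 17 kg beats 906.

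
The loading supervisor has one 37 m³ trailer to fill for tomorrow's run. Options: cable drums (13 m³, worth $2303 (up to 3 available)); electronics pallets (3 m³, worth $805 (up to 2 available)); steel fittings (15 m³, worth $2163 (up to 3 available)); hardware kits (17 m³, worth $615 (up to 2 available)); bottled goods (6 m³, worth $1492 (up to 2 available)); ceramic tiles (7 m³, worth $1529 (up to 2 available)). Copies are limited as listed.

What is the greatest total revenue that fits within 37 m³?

7658

Ranking by ratio (revenue/m³): electronics pallets 268.33, bottled goods 248.67, ceramic tiles 218.43.
A density-first pass picks 2×electronics pallets + 2×bottled goods + 2×ceramic tiles — 7652 at 32 m³.
The 9 m³ tied up in electronics pallets and bottled goods is better spent on cable drums — total rises to 7658 (36 m³).
Every other selection either busts 37 m³ or exceeds an availability limit or fails to beat 7658.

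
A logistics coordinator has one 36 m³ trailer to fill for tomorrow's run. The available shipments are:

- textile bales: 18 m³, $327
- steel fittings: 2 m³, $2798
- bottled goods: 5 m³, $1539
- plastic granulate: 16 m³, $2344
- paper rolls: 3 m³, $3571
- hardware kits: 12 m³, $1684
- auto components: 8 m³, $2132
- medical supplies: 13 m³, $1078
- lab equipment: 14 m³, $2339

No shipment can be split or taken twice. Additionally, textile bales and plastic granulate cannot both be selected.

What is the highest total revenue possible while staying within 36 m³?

12384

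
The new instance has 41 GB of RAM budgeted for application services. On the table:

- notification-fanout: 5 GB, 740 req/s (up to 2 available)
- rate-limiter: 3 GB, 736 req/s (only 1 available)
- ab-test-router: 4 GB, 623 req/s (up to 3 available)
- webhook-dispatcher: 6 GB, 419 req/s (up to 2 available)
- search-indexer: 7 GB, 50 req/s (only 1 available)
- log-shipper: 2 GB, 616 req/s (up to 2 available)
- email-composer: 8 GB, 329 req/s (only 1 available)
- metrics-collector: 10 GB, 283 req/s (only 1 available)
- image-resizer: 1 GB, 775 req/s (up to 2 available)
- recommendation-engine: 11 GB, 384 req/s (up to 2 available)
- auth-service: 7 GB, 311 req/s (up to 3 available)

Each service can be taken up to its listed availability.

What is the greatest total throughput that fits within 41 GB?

7286

2×notification-fanout + rate-limiter + 3×ab-test-router + webhook-dispatcher + 2×log-shipper + 2×image-resizer uses 37 of the 41 GB and totals 7286.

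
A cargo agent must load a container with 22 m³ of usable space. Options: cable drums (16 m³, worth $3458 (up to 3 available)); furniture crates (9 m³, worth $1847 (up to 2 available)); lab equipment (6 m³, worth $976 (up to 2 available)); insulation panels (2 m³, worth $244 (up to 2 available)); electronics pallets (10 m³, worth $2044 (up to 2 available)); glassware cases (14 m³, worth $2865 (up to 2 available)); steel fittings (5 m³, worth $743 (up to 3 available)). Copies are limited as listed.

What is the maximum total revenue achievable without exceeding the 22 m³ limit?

Ranking by ratio (revenue/m³): cable drums 216.12, furniture crates 205.22, glassware cases 204.64.
Taking cable drums + lab equipment: 22 m³ used, 4434 in revenue.

4434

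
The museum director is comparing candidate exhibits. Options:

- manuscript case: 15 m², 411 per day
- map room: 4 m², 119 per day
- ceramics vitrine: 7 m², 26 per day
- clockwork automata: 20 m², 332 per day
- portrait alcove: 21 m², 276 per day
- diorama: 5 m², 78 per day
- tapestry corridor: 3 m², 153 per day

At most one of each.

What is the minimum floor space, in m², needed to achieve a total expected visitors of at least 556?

18

Minimise m² subject to total expected visitors ≥ 556.
manuscript case + tapestry corridor reaches 564 using 18 m².
Below 18 m² the best achievable stays under 556.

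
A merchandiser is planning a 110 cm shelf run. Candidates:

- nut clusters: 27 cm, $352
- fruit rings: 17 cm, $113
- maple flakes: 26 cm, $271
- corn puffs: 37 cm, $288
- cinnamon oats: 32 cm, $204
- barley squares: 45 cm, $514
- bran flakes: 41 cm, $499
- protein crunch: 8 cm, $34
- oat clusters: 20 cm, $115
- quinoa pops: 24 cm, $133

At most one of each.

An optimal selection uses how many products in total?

The maximum weekly sales within 110 cm is 1171.
nut clusters + maple flakes + barley squares + protein crunch hits 1171 at 106 cm.
Any selection reaching 1171 contains exactly 4 products.

4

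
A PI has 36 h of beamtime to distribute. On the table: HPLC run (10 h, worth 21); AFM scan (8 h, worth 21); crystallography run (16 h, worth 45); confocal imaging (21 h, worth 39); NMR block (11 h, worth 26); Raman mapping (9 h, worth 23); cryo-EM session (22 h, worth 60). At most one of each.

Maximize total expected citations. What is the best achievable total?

94

The ratio heuristic lands on AFM scan + crystallography run + Raman mapping (89) but leaves 3 h idle.
The 8 h tied up in AFM scan is better spent on NMR block — total rises to 94 (36 h).
The closest alternative, AFM scan + crystallography run + NMR block, reaches only 92.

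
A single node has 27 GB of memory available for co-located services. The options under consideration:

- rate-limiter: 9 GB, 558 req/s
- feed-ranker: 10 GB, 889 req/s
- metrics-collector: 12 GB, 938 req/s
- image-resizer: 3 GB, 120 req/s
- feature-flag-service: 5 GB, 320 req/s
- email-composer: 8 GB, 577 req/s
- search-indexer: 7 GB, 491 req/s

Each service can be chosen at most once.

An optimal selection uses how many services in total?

3

The maximum throughput within 27 GB is 2147.
For example feed-ranker + metrics-collector + feature-flag-service achieves it, using 27 GB.
Any selection reaching 2147 contains exactly 3 services.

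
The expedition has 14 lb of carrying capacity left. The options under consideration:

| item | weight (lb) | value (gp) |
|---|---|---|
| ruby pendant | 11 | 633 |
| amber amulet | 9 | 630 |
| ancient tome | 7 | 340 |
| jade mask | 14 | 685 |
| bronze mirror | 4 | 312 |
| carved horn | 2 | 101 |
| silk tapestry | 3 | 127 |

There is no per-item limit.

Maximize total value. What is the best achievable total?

Taking 3×bronze mirror + carved horn: 14 lb used, 1037 in value.
No other feasible combination exceeds 1037.

1037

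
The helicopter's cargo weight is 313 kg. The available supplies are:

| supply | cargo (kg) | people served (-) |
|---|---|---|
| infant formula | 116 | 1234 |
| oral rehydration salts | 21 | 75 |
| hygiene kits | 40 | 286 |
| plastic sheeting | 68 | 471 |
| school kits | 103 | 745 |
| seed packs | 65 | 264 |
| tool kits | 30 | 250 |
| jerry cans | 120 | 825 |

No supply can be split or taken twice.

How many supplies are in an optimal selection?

4

The maximum people served within 313 kg is 2595.
One optimal bundle: infant formula + hygiene kits + tool kits + jerry cans (306 kg).
Any selection reaching 2595 contains exactly 4 supplies.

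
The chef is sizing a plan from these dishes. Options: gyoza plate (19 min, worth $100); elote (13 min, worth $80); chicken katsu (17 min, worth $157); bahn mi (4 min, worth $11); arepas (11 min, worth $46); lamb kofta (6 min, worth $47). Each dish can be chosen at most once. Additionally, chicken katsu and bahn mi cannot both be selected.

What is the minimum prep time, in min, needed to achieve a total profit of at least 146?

Look for the lowest-prep combination reaching 146.
chicken katsu reaches 157 using 17 min.
Any bundle with less than 17 min falls short of 146.

17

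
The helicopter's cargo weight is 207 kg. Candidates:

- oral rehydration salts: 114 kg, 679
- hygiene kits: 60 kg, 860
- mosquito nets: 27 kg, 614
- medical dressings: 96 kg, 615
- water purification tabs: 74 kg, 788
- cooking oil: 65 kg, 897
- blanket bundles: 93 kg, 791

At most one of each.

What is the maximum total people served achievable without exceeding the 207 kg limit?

2545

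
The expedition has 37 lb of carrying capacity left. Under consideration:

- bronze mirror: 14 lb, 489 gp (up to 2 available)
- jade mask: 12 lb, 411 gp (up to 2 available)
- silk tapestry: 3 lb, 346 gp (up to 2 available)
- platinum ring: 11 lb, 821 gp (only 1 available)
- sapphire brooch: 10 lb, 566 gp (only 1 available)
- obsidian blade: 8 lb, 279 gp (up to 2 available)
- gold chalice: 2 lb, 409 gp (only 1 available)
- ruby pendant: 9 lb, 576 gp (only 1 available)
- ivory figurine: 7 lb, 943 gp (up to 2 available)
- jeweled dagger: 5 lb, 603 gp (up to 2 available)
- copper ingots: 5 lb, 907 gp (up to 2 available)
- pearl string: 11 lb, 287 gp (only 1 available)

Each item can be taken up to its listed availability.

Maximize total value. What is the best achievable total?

5404

By value per lb: gold chalice 204.50, copper ingots 181.40, ivory figurine 134.71, jeweled dagger 120.60 lead.
The ratio heuristic lands on gold chalice + 2×ivory figurine + 2×jeweled dagger + 2×copper ingots (5315) but leaves 1 lb idle.
Dropping jeweled dagger frees 5 lb; slotting in 2×silk tapestry (6 lb) lifts the total to 5404 at 37 lb.
That's the maximum — no swap from here does better than 5404.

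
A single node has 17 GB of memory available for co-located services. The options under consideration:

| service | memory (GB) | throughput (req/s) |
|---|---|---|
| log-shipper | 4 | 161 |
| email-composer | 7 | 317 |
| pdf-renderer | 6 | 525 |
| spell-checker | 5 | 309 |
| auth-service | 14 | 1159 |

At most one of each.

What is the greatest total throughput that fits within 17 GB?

Filling by ratio: log-shipper + pdf-renderer + spell-checker for 995, with 2 GB left unused.
Dropping log-shipper and pdf-renderer and spell-checker frees 15 GB; slotting in auth-service (14 GB) lifts the total to 1159 at 14 GB.
No other feasible combination exceeds 1159.

1159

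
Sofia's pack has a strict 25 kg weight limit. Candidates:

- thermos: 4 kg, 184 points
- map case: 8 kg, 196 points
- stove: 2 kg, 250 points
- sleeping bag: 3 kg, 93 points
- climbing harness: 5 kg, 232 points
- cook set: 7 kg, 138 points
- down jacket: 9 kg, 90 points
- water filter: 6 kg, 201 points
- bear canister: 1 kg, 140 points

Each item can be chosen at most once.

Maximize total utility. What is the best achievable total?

1145

The ratio heuristic lands on thermos + stove + sleeping bag + climbing harness + water filter + bear canister (1100) but leaves 4 kg idle.
The 3 kg tied up in sleeping bag is better spent on cook set — total rises to 1145 (25 kg).
No other feasible combination exceeds 1145.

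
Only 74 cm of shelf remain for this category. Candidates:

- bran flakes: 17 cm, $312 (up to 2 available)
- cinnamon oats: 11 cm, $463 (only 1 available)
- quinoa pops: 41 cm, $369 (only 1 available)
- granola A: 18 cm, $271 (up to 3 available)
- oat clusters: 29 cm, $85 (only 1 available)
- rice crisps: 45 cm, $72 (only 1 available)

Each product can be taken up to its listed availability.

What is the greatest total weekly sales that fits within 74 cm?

1358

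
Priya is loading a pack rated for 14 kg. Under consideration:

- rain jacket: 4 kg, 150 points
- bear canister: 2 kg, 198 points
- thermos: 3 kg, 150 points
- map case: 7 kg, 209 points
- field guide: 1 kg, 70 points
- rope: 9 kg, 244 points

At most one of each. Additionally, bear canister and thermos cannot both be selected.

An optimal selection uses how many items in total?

4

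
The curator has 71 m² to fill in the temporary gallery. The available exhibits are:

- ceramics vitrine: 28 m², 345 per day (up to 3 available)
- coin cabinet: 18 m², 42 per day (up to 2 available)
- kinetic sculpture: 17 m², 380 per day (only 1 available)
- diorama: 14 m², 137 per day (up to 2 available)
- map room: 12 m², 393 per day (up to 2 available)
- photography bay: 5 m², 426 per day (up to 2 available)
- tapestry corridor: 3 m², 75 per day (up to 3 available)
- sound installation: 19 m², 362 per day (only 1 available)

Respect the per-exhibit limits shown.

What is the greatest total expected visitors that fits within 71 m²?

2380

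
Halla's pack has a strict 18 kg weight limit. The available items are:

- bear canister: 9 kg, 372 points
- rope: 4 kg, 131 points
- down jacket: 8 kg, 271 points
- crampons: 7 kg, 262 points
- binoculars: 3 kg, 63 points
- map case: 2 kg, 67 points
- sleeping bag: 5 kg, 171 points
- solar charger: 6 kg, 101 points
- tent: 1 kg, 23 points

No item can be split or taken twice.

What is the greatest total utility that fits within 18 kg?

701

By utility per kg: bear canister 41.33, crampons 37.43, sleeping bag 34.20, down jacket 33.88 lead.
Bear canister + crampons + map case uses 18 of the 18 kg and totals 701.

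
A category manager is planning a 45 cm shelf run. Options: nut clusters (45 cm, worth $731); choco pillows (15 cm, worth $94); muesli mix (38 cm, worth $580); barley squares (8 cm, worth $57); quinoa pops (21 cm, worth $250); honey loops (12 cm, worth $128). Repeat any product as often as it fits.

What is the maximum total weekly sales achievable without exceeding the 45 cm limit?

The ratio ordering already packs tightly: nut clusters, 45 cm, 731.
That's the maximum — no swap from here does better than 731.

731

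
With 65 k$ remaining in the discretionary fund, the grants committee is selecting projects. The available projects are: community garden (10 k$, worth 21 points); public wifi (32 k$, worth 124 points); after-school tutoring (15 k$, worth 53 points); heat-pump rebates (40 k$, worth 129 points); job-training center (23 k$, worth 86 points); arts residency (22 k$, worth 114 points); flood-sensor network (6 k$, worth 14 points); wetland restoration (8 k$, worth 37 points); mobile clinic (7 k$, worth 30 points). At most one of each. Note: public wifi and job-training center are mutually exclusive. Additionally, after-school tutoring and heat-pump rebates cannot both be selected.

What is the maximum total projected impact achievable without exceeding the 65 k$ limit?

Taking the top-ratio projects first gives job-training center + arts residency + wetland restoration + mobile clinic for 267 (60 k$).
The 30 k$ tied up in job-training center and mobile clinic is better spent on public wifi — total rises to 275 (62 k$).
Next best is public wifi + arts residency + mobile clinic at 268 (61 k$) — short by 7.

275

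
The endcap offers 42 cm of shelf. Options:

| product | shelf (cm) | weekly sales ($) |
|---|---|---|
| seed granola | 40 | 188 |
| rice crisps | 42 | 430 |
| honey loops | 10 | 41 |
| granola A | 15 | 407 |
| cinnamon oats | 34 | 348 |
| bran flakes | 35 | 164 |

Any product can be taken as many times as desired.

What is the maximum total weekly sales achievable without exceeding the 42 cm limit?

Ranking by ratio (weekly sales/cm): granola A 27.13, rice crisps 10.24, cinnamon oats 10.24, seed granola 4.70.
The ratio ordering already packs tightly: honey loops + 2×granola A, 40 cm, 855.
That's the maximum — no swap from here does better than 855.

855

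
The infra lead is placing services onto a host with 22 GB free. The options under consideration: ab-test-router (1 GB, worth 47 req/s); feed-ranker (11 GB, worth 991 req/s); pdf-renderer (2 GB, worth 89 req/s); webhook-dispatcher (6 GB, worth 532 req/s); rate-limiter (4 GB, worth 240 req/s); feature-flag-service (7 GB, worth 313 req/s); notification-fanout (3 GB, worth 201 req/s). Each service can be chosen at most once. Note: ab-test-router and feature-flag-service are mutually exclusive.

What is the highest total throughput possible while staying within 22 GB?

Ranking by ratio (throughput/GB): feed-ranker 90.09, webhook-dispatcher 88.67, notification-fanout 67.00, rate-limiter 60.00.
Filling by ratio: ab-test-router + feed-ranker + webhook-dispatcher + notification-fanout for 1771, with 1 GB left unused.
The 1 GB tied up in ab-test-router is better spent on pdf-renderer — total rises to 1813 (22 GB).

1813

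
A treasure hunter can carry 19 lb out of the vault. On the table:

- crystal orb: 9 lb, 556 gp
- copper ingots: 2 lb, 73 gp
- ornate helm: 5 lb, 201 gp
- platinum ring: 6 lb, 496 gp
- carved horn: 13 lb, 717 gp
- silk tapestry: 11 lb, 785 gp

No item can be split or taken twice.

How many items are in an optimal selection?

Optimal total is 1354.
One optimal bundle: copper ingots + platinum ring + silk tapestry (19 lb).
All optima have 3 items.

3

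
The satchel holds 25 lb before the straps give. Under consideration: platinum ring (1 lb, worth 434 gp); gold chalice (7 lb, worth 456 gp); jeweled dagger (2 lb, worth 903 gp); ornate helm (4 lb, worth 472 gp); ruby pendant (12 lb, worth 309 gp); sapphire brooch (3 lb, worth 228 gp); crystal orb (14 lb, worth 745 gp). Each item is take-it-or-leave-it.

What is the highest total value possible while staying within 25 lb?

2782

By value per lb: jeweled dagger 451.50, platinum ring 434.00, ornate helm 118.00, sapphire brooch 76.00 lead.
Taking the top-ratio items first gives platinum ring + gold chalice + jeweled dagger + ornate helm + sapphire brooch for 2493 (17 lb).
Dropping gold chalice frees 7 lb; slotting in crystal orb (14 lb) lifts the total to 2782 at 24 lb.
Every other selection either busts 25 lb or fails to beat 2782.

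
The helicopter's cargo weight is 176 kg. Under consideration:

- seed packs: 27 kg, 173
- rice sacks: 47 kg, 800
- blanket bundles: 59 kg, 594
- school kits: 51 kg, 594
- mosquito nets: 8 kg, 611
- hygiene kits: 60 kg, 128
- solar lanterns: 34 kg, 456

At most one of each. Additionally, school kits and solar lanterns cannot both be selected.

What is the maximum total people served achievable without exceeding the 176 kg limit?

2634

Taking seed packs + rice sacks + blanket bundles + mosquito nets + solar lanterns: 175 kg used, 2634 in people served.
Next best is rice sacks + blanket bundles + school kits + mosquito nets at 2599 (165 kg) — short by 35.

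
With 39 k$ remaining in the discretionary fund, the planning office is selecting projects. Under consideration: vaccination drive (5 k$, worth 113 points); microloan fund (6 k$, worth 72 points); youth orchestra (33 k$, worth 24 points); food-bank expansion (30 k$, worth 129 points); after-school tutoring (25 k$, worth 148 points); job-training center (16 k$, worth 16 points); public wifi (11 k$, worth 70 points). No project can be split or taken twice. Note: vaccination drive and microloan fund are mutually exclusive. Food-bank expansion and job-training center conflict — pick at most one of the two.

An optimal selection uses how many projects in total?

2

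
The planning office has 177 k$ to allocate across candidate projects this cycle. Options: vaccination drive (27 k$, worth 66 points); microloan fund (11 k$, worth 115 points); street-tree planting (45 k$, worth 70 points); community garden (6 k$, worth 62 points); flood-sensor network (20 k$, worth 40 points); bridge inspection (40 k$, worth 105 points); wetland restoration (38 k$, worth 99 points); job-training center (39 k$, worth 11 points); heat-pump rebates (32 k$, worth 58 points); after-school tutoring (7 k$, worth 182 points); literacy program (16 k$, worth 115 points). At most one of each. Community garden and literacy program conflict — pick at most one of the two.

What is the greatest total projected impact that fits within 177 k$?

740

Taking vaccination drive + microloan fund + bridge inspection + wetland restoration + heat-pump rebates + after-school tutoring + literacy program: 171 k$ used, 740 in projected impact.
Nothing else feasible within 177 k$ beats 740.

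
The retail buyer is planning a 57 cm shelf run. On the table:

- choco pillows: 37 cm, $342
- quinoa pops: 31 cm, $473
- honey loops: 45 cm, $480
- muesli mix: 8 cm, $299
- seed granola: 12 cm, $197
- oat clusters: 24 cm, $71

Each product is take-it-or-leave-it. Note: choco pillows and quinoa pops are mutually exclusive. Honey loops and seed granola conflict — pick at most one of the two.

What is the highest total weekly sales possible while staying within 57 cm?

969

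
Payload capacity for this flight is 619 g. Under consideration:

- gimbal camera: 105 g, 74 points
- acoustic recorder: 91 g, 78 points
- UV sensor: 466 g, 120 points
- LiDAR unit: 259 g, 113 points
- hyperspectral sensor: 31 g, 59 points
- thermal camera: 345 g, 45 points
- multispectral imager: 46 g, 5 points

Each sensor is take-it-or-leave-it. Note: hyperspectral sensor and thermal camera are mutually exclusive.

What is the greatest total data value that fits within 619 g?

329

Taking gimbal camera + acoustic recorder + LiDAR unit + hyperspectral sensor + multispectral imager: 532 g used, 329 in data value.
No other feasible combination exceeds 329.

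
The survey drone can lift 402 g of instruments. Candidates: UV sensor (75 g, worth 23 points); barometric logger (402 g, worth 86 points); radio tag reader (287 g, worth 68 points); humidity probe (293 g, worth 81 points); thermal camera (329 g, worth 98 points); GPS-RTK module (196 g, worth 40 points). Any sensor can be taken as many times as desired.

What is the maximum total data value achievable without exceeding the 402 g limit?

115

Density check — UV sensor 0.31, thermal camera 0.30, humidity probe 0.28, radio tag reader 0.24 are the best per g.
The ratio ordering already packs tightly: 5×UV sensor, 375 g, 115.
Nothing else within 402 g beats 115.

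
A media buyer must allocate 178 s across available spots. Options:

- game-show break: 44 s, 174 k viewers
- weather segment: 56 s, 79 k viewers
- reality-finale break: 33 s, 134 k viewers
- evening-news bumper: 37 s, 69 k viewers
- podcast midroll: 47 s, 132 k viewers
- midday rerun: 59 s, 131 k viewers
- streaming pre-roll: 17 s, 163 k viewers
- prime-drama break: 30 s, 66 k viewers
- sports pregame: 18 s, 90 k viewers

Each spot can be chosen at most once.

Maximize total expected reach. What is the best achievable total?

693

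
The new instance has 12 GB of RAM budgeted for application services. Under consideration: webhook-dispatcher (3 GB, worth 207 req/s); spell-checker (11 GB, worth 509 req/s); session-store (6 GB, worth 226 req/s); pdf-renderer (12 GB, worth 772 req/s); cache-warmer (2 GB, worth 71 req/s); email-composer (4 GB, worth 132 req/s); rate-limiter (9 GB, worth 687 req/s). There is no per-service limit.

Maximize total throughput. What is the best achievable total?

894

Taking webhook-dispatcher + rate-limiter: 12 GB used, 894 in throughput.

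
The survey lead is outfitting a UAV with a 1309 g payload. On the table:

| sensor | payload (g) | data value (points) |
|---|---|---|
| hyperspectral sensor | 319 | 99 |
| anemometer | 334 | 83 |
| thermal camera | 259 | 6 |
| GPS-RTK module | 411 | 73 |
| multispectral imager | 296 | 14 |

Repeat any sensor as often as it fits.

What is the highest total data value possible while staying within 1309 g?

By data value per g: hyperspectral sensor 0.31, anemometer 0.25, GPS-RTK module 0.18, multispectral imager 0.05 lead.
The ratio ordering already packs tightly: 4×hyperspectral sensor, 1276 g, 396.

396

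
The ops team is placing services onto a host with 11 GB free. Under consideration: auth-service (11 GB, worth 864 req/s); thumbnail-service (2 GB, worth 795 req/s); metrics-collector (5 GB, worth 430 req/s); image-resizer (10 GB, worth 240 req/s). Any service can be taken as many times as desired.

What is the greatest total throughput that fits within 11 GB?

3975

The ratio ordering already packs tightly: 5×thumbnail-service, 10 GB, 3975.
The spare 1 GB is too small for any remaining service, and no exchange beats 3975.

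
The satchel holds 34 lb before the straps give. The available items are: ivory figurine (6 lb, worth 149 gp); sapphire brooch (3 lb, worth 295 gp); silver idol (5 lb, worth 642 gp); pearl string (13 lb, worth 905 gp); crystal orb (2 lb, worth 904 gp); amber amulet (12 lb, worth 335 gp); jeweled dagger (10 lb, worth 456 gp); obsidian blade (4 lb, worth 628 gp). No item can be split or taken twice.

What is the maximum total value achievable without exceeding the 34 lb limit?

The ratio heuristic lands on ivory figurine + sapphire brooch + silver idol + pearl string + crystal orb + obsidian blade (3523) but leaves 1 lb idle.
Dropping ivory figurine and sapphire brooch frees 9 lb; slotting in jeweled dagger (10 lb) lifts the total to 3535 at 34 lb.
Runner-up ivory figurine + sapphire brooch + silver idol + pearl string + crystal orb + obsidian blade tops out at 3523.

3535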